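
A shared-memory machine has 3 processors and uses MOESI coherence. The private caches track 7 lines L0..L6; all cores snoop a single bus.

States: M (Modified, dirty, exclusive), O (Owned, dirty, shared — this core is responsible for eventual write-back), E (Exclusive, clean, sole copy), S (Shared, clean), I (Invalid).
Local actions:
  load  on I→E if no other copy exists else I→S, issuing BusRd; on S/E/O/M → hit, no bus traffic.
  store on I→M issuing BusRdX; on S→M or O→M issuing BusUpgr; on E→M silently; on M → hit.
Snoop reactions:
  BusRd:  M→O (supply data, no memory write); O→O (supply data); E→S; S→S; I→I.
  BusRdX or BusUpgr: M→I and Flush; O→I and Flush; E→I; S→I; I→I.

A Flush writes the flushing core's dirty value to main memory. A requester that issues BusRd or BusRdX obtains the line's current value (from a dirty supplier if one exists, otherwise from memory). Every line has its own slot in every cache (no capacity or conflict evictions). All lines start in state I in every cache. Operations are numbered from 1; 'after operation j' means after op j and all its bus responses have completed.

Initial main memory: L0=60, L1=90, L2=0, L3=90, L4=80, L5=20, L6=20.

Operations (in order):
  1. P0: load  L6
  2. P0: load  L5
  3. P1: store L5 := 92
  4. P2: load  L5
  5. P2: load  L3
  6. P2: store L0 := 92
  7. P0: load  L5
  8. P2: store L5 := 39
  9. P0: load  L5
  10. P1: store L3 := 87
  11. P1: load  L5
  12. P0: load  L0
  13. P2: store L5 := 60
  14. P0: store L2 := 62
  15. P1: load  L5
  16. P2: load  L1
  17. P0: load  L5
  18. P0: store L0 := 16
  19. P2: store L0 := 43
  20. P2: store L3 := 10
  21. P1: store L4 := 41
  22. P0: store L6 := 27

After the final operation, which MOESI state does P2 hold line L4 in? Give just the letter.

step 1: P0: load  L6  ⟶  EII  (L6)  txn=BusRd  M[L6]=20
step 2: P0: load  L5  ⟶  EII  (L5)  txn=BusRd  M[L5]=20
step 3: P1: store L5 := 92  ⟶  IMI  (L5)  txn=BusRdX  M[L5]=20
step 4: P2: load  L5  ⟶  IOS  (L5)  txn=BusRd  M[L5]=20
step 5: P2: load  L3  ⟶  IIE  (L3)  txn=BusRd  M[L3]=90
step 6: P2: store L0 := 92  ⟶  IIM  (L0)  txn=BusRdX  M[L0]=60
step 7: P0: load  L5  ⟶  SOS  (L5)  txn=BusRd  M[L5]=20
step 8: P2: store L5 := 39  ⟶  IIM  (L5)  txn=BusUpgr+Flush  M[L5]=92
step 9: P0: load  L5  ⟶  SIO  (L5)  txn=BusRd  M[L5]=92
step 10: P1: store L3 := 87  ⟶  IMI  (L3)  txn=BusRdX  M[L3]=90
step 11: P1: load  L5  ⟶  SSO  (L5)  txn=BusRd  M[L5]=92
step 12: P0: load  L0  ⟶  SIO  (L0)  txn=BusRd  M[L0]=60
step 13: P2: store L5 := 60  ⟶  IIM  (L5)  txn=BusUpgr  M[L5]=92
step 14: P0: store L2 := 62  ⟶  MII  (L2)  txn=BusRdX  M[L2]=0
step 15: P1: load  L5  ⟶  ISO  (L5)  txn=BusRd  M[L5]=92
step 16: P2: load  L1  ⟶  IIE  (L1)  txn=BusRd  M[L1]=90
step 17: P0: load  L5  ⟶  SSO  (L5)  txn=BusRd  M[L5]=92
step 18: P0: store L0 := 16  ⟶  MII  (L0)  txn=BusUpgr+Flush  M[L0]=92
step 19: P2: store L0 := 43  ⟶  IIM  (L0)  txn=BusRdX+Flush  M[L0]=16
step 20: P2: store L3 := 10  ⟶  IIM  (L3)  txn=BusRdX+Flush  M[L3]=87
step 21: P1: store L4 := 41  ⟶  IMI  (L4)  txn=BusRdX  M[L4]=80
step 22: P0: store L6 := 27  ⟶  MII  (L6)  txn=∅  M[L6]=20

state = I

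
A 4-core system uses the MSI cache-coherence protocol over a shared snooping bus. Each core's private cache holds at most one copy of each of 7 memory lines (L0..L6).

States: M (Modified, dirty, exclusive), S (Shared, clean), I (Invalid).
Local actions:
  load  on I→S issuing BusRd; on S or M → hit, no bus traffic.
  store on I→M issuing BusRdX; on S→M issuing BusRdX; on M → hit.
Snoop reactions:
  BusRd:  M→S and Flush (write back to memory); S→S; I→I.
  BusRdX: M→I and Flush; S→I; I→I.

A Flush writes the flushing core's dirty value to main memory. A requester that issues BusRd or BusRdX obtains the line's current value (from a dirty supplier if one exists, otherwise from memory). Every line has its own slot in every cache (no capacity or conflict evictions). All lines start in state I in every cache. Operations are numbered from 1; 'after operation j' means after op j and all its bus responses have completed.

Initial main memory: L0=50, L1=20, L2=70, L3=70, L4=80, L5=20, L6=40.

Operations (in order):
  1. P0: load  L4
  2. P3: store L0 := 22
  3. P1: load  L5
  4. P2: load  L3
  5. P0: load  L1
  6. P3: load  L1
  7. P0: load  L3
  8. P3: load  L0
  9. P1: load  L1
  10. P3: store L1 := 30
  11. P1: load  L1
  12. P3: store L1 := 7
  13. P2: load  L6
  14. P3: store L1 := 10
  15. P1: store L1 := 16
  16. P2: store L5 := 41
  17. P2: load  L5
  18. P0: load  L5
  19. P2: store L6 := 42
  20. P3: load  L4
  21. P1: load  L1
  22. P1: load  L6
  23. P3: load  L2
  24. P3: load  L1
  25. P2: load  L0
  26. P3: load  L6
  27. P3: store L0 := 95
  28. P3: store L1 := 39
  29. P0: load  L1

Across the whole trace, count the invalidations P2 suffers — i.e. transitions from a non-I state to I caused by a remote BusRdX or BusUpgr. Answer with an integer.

  op1 P0: load  L4 → S/I/I/I on L4; bus BusRd; mem=80
  op2 P3: store L0 := 22 → I/I/I/M on L0; bus BusRdX; mem=50
  op3 P1: load  L5 → I/S/I/I on L5; bus BusRd; mem=20
  op4 P2: load  L3 → I/I/S/I on L3; bus BusRd; mem=70
  op5 P0: load  L1 → S/I/I/I on L1; bus BusRd; mem=20
  op6 P3: load  L1 → S/I/I/S on L1; bus BusRd; mem=20
  op7 P0: load  L3 → S/I/S/I on L3; bus BusRd; mem=70
  op8 P3: load  L0 → I/I/I/M on L0; bus (none); mem=50
  op9 P1: load  L1 → S/S/I/S on L1; bus BusRd; mem=20
  op10 P3: store L1 := 30 → I/I/I/M on L1; bus BusRdX; mem=20
  op11 P1: load  L1 → I/S/I/S on L1; bus BusRd Flush; mem=30
  op12 P3: store L1 := 7 → I/I/I/M on L1; bus BusRdX; mem=30
  op13 P2: load  L6 → I/I/S/I on L6; bus BusRd; mem=40
  op14 P3: store L1 := 10 → I/I/I/M on L1; bus (none); mem=30
  op15 P1: store L1 := 16 → I/M/I/I on L1; bus BusRdX Flush; mem=10
  op16 P2: store L5 := 41 → I/I/M/I on L5; bus BusRdX; mem=20
  op17 P2: load  L5 → I/I/M/I on L5; bus (none); mem=20
  op18 P0: load  L5 → S/I/S/I on L5; bus BusRd Flush; mem=41
  op19 P2: store L6 := 42 → I/I/M/I on L6; bus BusRdX; mem=40
  op20 P3: load  L4 → S/I/I/S on L4; bus BusRd; mem=80
  op21 P1: load  L1 → I/M/I/I on L1; bus (none); mem=10
  op22 P1: load  L6 → I/S/S/I on L6; bus BusRd Flush; mem=42
  op23 P3: load  L2 → I/I/I/S on L2; bus BusRd; mem=70
  op24 P3: load  L1 → I/S/I/S on L1; bus BusRd Flush; mem=16
  op25 P2: load  L0 → I/I/S/S on L0; bus BusRd Flush; mem=22
  op26 P3: load  L6 → I/S/S/S on L6; bus BusRd; mem=42
  op27 P3: store L0 := 95 → I/I/I/M on L0; bus BusRdX; mem=22
  op28 P3: store L1 := 39 → I/I/I/M on L1; bus BusRdX; mem=16
  op29 P0: load  L1 → S/I/I/S on L1; bus BusRd Flush; mem=39

invalidations = 1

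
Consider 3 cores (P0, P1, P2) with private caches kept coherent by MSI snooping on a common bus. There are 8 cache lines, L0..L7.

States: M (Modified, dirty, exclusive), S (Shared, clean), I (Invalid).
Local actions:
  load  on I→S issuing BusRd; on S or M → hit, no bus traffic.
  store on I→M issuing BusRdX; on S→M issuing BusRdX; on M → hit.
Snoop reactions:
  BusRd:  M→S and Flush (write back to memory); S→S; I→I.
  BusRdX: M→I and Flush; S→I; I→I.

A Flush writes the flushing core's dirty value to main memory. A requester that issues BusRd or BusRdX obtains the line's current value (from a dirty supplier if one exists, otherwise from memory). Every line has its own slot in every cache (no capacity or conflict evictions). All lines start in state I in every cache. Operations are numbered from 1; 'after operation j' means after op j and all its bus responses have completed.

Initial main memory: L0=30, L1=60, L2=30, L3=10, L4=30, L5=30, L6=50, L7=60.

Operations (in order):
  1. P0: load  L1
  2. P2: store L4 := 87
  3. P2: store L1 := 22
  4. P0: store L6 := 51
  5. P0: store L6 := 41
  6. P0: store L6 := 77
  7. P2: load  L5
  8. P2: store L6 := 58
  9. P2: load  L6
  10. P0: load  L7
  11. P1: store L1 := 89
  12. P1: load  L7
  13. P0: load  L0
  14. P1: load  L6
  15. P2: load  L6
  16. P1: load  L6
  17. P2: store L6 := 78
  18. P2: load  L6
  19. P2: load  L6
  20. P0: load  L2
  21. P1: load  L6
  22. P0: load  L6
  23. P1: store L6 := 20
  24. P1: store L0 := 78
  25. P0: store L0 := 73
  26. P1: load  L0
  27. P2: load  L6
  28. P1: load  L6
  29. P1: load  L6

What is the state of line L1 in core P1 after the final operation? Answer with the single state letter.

  op1 P0: load  L1 → S/I/I on L1; bus BusRd; mem=60
  op2 P2: store L4 := 87 → I/I/M on L4; bus BusRdX; mem=30
  op3 P2: store L1 := 22 → I/I/M on L1; bus BusRdX; mem=60
  op4 P0: store L6 := 51 → M/I/I on L6; bus BusRdX; mem=50
  op5 P0: store L6 := 41 → M/I/I on L6; bus (none); mem=50
  op6 P0: store L6 := 77 → M/I/I on L6; bus (none); mem=50
  op7 P2: load  L5 → I/I/S on L5; bus BusRd; mem=30
  op8 P2: store L6 := 58 → I/I/M on L6; bus BusRdX Flush; mem=77
  op9 P2: load  L6 → I/I/M on L6; bus (none); mem=77
  op10 P0: load  L7 → S/I/I on L7; bus BusRd; mem=60
  op11 P1: store L1 := 89 → I/M/I on L1; bus BusRdX Flush; mem=22
  op12 P1: load  L7 → S/S/I on L7; bus BusRd; mem=60
  op13 P0: load  L0 → S/I/I on L0; bus BusRd; mem=30
  op14 P1: load  L6 → I/S/S on L6; bus BusRd Flush; mem=58
  op15 P2: load  L6 → I/S/S on L6; bus (none); mem=58
  op16 P1: load  L6 → I/S/S on L6; bus (none); mem=58
  op17 P2: store L6 := 78 → I/I/M on L6; bus BusRdX; mem=58
  op18 P2: load  L6 → I/I/M on L6; bus (none); mem=58
  op19 P2: load  L6 → I/I/M on L6; bus (none); mem=58
  op20 P0: load  L2 → S/I/I on L2; bus BusRd; mem=30
  op21 P1: load  L6 → I/S/S on L6; bus BusRd Flush; mem=78
  op22 P0: load  L6 → S/S/S on L6; bus BusRd; mem=78
  op23 P1: store L6 := 20 → I/M/I on L6; bus BusRdX; mem=78
  op24 P1: store L0 := 78 → I/M/I on L0; bus BusRdX; mem=30
  op25 P0: store L0 := 73 → M/I/I on L0; bus BusRdX Flush; mem=78
  op26 P1: load  L0 → S/S/I on L0; bus BusRd Flush; mem=73
  op27 P2: load  L6 → I/S/S on L6; bus BusRd Flush; mem=20
  op28 P1: load  L6 → I/S/S on L6; bus (none); mem=20
  op29 P1: load  L6 → I/S/S on L6; bus (none); mem=20

state = M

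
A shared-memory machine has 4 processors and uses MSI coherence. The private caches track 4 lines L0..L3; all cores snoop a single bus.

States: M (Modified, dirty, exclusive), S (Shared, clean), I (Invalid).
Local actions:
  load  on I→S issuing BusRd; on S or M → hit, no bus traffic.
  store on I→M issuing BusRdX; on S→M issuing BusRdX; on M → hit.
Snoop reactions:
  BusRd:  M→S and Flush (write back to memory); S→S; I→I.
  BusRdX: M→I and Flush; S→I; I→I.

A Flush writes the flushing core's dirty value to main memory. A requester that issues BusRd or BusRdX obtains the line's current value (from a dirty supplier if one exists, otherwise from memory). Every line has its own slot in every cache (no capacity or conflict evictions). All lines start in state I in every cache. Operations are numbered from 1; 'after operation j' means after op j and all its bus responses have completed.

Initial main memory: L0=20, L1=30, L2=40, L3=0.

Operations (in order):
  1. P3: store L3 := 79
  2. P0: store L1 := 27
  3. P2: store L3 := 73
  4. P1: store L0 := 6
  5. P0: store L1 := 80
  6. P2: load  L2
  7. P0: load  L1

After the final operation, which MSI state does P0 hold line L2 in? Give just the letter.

  op1 P3: store L3 := 79 → I/I/I/M on L3; bus BusRdX; mem=0
  op2 P0: store L1 := 27 → M/I/I/I on L1; bus BusRdX; mem=30
  op3 P2: store L3 := 73 → I/I/M/I on L3; bus BusRdX Flush; mem=79
  op4 P1: store L0 := 6 → I/M/I/I on L0; bus BusRdX; mem=20
  op5 P0: store L1 := 80 → M/I/I/I on L1; bus (none); mem=30
  op6 P2: load  L2 → I/I/S/I on L2; bus BusRd; mem=40
  op7 P0: load  L1 → M/I/I/I on L1; bus (none); mem=30

state = I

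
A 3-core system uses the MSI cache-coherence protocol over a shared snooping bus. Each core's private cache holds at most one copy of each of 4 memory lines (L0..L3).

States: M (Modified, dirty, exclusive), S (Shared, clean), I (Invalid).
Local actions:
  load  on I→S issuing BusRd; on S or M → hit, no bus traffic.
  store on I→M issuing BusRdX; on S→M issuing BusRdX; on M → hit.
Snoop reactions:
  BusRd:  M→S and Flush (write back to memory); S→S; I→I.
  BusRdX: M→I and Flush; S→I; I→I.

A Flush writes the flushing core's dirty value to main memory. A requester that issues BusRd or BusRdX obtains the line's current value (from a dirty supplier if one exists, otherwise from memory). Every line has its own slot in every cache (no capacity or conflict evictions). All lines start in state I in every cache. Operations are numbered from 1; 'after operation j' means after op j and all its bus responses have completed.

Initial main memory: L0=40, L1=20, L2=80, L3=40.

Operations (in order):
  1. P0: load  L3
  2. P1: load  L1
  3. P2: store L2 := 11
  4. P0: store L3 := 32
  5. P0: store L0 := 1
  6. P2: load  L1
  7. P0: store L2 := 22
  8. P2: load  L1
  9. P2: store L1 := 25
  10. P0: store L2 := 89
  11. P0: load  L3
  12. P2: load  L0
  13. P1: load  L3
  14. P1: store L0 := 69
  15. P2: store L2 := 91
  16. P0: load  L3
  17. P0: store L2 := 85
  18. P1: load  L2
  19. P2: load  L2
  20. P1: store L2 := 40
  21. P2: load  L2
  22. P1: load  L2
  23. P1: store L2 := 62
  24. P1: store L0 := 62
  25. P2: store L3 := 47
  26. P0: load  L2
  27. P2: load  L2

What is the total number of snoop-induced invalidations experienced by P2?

invalidations = 5

  op1 P0: load  L3 → S/I/I on L3; bus BusRd; mem=40
  op2 P1: load  L1 → I/S/I on L1; bus BusRd; mem=20
  op3 P2: store L2 := 11 → I/I/M on L2; bus BusRdX; mem=80
  op4 P0: store L3 := 32 → M/I/I on L3; bus BusRdX; mem=40
  op5 P0: store L0 := 1 → M/I/I on L0; bus BusRdX; mem=40
  op6 P2: load  L1 → I/S/S on L1; bus BusRd; mem=20
  op7 P0: store L2 := 22 → M/I/I on L2; bus BusRdX Flush; mem=11
  op8 P2: load  L1 → I/S/S on L1; bus (none); mem=20
  op9 P2: store L1 := 25 → I/I/M on L1; bus BusRdX; mem=20
  op10 P0: store L2 := 89 → M/I/I on L2; bus (none); mem=11
  op11 P0: load  L3 → M/I/I on L3; bus (none); mem=40
  op12 P2: load  L0 → S/I/S on L0; bus BusRd Flush; mem=1
  op13 P1: load  L3 → S/S/I on L3; bus BusRd Flush; mem=32
  op14 P1: store L0 := 69 → I/M/I on L0; bus BusRdX; mem=1
  op15 P2: store L2 := 91 → I/I/M on L2; bus BusRdX Flush; mem=89
  op16 P0: load  L3 → S/S/I on L3; bus (none); mem=32
  op17 P0: store L2 := 85 → M/I/I on L2; bus BusRdX Flush; mem=91
  op18 P1: load  L2 → S/S/I on L2; bus BusRd Flush; mem=85
  op19 P2: load  L2 → S/S/S on L2; bus BusRd; mem=85
  op20 P1: store L2 := 40 → I/M/I on L2; bus BusRdX; mem=85
  op21 P2: load  L2 → I/S/S on L2; bus BusRd Flush; mem=40
  op22 P1: load  L2 → I/S/S on L2; bus (none); mem=40
  op23 P1: store L2 := 62 → I/M/I on L2; bus BusRdX; mem=40
  op24 P1: store L0 := 62 → I/M/I on L0; bus (none); mem=1
  op25 P2: store L3 := 47 → I/I/M on L3; bus BusRdX; mem=32
  op26 P0: load  L2 → S/S/I on L2; bus BusRd Flush; mem=62
  op27 P2: load  L2 → S/S/S on L2; bus BusRd; mem=62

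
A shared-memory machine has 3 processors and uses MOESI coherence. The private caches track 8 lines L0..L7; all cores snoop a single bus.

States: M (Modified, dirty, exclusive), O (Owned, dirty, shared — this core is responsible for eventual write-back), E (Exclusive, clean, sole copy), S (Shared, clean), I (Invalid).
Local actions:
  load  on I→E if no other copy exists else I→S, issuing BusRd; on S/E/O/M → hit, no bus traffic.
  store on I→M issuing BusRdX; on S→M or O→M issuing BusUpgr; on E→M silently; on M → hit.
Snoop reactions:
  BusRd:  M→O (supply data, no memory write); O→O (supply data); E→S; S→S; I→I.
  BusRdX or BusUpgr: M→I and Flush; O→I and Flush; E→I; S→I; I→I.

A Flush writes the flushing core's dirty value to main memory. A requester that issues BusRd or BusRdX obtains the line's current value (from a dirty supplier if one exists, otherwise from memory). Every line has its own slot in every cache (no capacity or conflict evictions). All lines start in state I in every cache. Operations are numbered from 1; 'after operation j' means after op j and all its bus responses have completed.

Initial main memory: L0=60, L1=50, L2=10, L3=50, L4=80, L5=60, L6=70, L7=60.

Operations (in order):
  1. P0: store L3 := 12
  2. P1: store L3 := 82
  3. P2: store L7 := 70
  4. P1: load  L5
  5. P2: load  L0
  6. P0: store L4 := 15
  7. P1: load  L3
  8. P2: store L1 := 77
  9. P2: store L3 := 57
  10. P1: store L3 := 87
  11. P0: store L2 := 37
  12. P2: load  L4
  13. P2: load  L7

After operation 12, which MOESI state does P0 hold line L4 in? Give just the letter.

state = O

  op1 P0: store L3 := 12 → M/I/I on L3; bus BusRdX; mem=50
  op2 P1: store L3 := 82 → I/M/I on L3; bus BusRdX Flush; mem=12
  op3 P2: store L7 := 70 → I/I/M on L7; bus BusRdX; mem=60
  op4 P1: load  L5 → I/E/I on L5; bus BusRd; mem=60
  op5 P2: load  L0 → I/I/E on L0; bus BusRd; mem=60
  op6 P0: store L4 := 15 → M/I/I on L4; bus BusRdX; mem=80
  op7 P1: load  L3 → I/M/I on L3; bus (none); mem=12
  op8 P2: store L1 := 77 → I/I/M on L1; bus BusRdX; mem=50
  op9 P2: store L3 := 57 → I/I/M on L3; bus BusRdX Flush; mem=82
  op10 P1: store L3 := 87 → I/M/I on L3; bus BusRdX Flush; mem=57
  op11 P0: store L2 := 37 → M/I/I on L2; bus BusRdX; mem=10
  op12 P2: load  L4 → O/I/S on L4; bus BusRd; mem=80
  op13 P2: load  L7 → I/I/M on L7; bus (none); mem=60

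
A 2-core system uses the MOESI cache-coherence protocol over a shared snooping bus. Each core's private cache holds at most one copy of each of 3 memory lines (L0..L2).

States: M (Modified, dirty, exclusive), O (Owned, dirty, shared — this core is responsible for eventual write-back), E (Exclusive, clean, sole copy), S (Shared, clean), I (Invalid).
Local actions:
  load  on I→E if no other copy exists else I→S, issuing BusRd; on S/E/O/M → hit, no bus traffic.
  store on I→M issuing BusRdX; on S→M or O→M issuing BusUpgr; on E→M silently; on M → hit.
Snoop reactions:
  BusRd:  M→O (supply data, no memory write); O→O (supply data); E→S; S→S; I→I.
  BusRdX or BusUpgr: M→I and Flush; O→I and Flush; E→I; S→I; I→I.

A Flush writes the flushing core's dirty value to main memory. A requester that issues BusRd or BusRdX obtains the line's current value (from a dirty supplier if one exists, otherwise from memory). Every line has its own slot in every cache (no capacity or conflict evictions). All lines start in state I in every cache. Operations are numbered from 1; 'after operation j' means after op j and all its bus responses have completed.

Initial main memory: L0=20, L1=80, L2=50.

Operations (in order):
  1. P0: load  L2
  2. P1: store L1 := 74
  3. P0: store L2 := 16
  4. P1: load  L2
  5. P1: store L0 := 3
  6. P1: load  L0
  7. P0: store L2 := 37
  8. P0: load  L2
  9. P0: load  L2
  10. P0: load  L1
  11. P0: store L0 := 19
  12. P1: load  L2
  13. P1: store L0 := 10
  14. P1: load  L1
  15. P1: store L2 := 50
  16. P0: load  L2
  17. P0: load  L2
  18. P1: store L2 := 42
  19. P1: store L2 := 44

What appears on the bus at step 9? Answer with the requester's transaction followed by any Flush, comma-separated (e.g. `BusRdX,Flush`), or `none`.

step 1: P0: load  L2  ⟶  EI  (L2)  txn=BusRd  M[L2]=50
step 2: P1: store L1 := 74  ⟶  IM  (L1)  txn=BusRdX  M[L1]=80
step 3: P0: store L2 := 16  ⟶  MI  (L2)  txn=∅  M[L2]=50
step 4: P1: load  L2  ⟶  OS  (L2)  txn=BusRd  M[L2]=50
step 5: P1: store L0 := 3  ⟶  IM  (L0)  txn=BusRdX  M[L0]=20
step 6: P1: load  L0  ⟶  IM  (L0)  txn=∅  M[L0]=20
step 7: P0: store L2 := 37  ⟶  MI  (L2)  txn=BusUpgr  M[L2]=50
step 8: P0: load  L2  ⟶  MI  (L2)  txn=∅  M[L2]=50
step 9: P0: load  L2  ⟶  MI  (L2)  txn=∅  M[L2]=50
step 10: P0: load  L1  ⟶  SO  (L1)  txn=BusRd  M[L1]=80
step 11: P0: store L0 := 19  ⟶  MI  (L0)  txn=BusRdX+Flush  M[L0]=3
step 12: P1: load  L2  ⟶  OS  (L2)  txn=BusRd  M[L2]=50
step 13: P1: store L0 := 10  ⟶  IM  (L0)  txn=BusRdX+Flush  M[L0]=19
step 14: P1: load  L1  ⟶  SO  (L1)  txn=∅  M[L1]=80
step 15: P1: store L2 := 50  ⟶  IM  (L2)  txn=BusUpgr+Flush  M[L2]=37
step 16: P0: load  L2  ⟶  SO  (L2)  txn=BusRd  M[L2]=37
step 17: P0: load  L2  ⟶  SO  (L2)  txn=∅  M[L2]=37
step 18: P1: store L2 := 42  ⟶  IM  (L2)  txn=BusUpgr  M[L2]=37
step 19: P1: store L2 := 44  ⟶  IM  (L2)  txn=∅  M[L2]=37

bus = none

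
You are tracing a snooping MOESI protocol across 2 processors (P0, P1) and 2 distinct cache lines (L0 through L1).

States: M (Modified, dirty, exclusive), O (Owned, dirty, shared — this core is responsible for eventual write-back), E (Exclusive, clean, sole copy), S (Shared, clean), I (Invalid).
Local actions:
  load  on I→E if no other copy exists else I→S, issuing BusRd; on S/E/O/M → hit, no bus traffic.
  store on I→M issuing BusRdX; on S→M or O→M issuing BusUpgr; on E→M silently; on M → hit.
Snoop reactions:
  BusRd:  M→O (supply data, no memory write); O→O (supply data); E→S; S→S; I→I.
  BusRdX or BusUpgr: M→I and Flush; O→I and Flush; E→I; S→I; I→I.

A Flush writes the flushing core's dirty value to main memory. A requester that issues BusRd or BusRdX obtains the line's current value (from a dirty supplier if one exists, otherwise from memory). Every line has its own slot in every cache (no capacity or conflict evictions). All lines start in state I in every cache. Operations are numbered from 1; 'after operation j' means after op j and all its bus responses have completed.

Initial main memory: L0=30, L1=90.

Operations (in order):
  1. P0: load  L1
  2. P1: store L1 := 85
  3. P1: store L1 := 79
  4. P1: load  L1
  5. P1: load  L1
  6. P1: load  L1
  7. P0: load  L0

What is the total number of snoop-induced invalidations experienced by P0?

invalidations = 1

[1] P0: load  L1 | P0:E(90), P1:I | bus: BusRd
[2] P1: store L1 := 85 | P0:I, P1:M(85) | bus: BusRdX
[3] P1: store L1 := 79 | P0:I, P1:M(79) | bus: none
[4] P1: load  L1 | P0:I, P1:M(79) | bus: none
[5] P1: load  L1 | P0:I, P1:M(79) | bus: none
[6] P1: load  L1 | P0:I, P1:M(79) | bus: none
[7] P0: load  L0 | P0:E(30), P1:I | bus: BusRd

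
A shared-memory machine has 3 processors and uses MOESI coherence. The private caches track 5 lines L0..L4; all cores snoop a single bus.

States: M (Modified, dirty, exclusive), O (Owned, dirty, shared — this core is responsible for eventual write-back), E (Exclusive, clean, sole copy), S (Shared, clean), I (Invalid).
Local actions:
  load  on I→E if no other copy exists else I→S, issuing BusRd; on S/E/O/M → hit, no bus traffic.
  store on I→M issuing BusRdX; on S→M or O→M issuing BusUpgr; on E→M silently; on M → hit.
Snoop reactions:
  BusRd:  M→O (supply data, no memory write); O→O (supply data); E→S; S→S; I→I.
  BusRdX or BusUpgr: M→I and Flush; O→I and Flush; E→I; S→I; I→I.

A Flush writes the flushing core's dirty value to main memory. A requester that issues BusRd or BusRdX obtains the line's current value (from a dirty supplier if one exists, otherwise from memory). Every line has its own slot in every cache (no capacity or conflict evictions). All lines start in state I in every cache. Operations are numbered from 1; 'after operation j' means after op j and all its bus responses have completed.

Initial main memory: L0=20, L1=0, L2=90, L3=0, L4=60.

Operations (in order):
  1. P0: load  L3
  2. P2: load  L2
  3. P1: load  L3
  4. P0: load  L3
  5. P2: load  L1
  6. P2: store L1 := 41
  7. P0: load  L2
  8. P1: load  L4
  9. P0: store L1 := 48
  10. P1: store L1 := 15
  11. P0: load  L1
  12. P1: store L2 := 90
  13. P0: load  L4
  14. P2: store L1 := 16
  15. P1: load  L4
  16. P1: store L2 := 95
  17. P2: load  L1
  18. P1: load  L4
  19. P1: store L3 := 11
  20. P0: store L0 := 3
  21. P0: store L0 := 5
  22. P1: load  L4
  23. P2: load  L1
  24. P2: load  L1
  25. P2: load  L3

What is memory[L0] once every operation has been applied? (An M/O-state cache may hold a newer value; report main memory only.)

memory[L0] = 20

step 1: P0: load  L3  ⟶  EII  (L3)  txn=BusRd  M[L3]=0
step 2: P2: load  L2  ⟶  IIE  (L2)  txn=BusRd  M[L2]=90
step 3: P1: load  L3  ⟶  SSI  (L3)  txn=BusRd  M[L3]=0
step 4: P0: load  L3  ⟶  SSI  (L3)  txn=∅  M[L3]=0
step 5: P2: load  L1  ⟶  IIE  (L1)  txn=BusRd  M[L1]=0
step 6: P2: store L1 := 41  ⟶  IIM  (L1)  txn=∅  M[L1]=0
step 7: P0: load  L2  ⟶  SIS  (L2)  txn=BusRd  M[L2]=90
step 8: P1: load  L4  ⟶  IEI  (L4)  txn=BusRd  M[L4]=60
step 9: P0: store L1 := 48  ⟶  MII  (L1)  txn=BusRdX+Flush  M[L1]=41
step 10: P1: store L1 := 15  ⟶  IMI  (L1)  txn=BusRdX+Flush  M[L1]=48
step 11: P0: load  L1  ⟶  SOI  (L1)  txn=BusRd  M[L1]=48
step 12: P1: store L2 := 90  ⟶  IMI  (L2)  txn=BusRdX  M[L2]=90
step 13: P0: load  L4  ⟶  SSI  (L4)  txn=BusRd  M[L4]=60
step 14: P2: store L1 := 16  ⟶  IIM  (L1)  txn=BusRdX+Flush  M[L1]=15
step 15: P1: load  L4  ⟶  SSI  (L4)  txn=∅  M[L4]=60
step 16: P1: store L2 := 95  ⟶  IMI  (L2)  txn=∅  M[L2]=90
step 17: P2: load  L1  ⟶  IIM  (L1)  txn=∅  M[L1]=15
step 18: P1: load  L4  ⟶  SSI  (L4)  txn=∅  M[L4]=60
step 19: P1: store L3 := 11  ⟶  IMI  (L3)  txn=BusUpgr  M[L3]=0
step 20: P0: store L0 := 3  ⟶  MII  (L0)  txn=BusRdX  M[L0]=20
step 21: P0: store L0 := 5  ⟶  MII  (L0)  txn=∅  M[L0]=20
step 22: P1: load  L4  ⟶  SSI  (L4)  txn=∅  M[L4]=60
step 23: P2: load  L1  ⟶  IIM  (L1)  txn=∅  M[L1]=15
step 24: P2: load  L1  ⟶  IIM  (L1)  txn=∅  M[L1]=15
step 25: P2: load  L3  ⟶  IOS  (L3)  txn=BusRd  M[L3]=0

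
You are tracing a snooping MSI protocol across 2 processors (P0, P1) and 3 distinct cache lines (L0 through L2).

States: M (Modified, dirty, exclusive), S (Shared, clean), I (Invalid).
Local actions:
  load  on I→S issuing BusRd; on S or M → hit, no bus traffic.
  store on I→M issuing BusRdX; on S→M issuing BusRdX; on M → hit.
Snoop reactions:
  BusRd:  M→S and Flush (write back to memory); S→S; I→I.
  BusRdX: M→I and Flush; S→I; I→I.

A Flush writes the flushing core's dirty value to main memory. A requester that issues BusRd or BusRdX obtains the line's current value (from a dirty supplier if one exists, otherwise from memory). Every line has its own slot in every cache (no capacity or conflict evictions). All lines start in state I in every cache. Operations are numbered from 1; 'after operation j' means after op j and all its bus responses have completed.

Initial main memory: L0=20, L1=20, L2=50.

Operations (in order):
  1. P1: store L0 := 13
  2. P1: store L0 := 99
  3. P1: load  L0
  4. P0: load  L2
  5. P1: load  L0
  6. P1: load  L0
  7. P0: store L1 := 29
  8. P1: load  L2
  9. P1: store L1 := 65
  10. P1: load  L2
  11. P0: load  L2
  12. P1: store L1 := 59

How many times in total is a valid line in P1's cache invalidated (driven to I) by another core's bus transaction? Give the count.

  op1 P1: store L0 := 13 → I/M on L0; bus BusRdX; mem=20
  op2 P1: store L0 := 99 → I/M on L0; bus (none); mem=20
  op3 P1: load  L0 → I/M on L0; bus (none); mem=20
  op4 P0: load  L2 → S/I on L2; bus BusRd; mem=50
  op5 P1: load  L0 → I/M on L0; bus (none); mem=20
  op6 P1: load  L0 → I/M on L0; bus (none); mem=20
  op7 P0: store L1 := 29 → M/I on L1; bus BusRdX; mem=20
  op8 P1: load  L2 → S/S on L2; bus BusRd; mem=50
  op9 P1: store L1 := 65 → I/M on L1; bus BusRdX Flush; mem=29
  op10 P1: load  L2 → S/S on L2; bus (none); mem=50
  op11 P0: load  L2 → S/S on L2; bus (none); mem=50
  op12 P1: store L1 := 59 → I/M on L1; bus (none); mem=29

invalidations = 0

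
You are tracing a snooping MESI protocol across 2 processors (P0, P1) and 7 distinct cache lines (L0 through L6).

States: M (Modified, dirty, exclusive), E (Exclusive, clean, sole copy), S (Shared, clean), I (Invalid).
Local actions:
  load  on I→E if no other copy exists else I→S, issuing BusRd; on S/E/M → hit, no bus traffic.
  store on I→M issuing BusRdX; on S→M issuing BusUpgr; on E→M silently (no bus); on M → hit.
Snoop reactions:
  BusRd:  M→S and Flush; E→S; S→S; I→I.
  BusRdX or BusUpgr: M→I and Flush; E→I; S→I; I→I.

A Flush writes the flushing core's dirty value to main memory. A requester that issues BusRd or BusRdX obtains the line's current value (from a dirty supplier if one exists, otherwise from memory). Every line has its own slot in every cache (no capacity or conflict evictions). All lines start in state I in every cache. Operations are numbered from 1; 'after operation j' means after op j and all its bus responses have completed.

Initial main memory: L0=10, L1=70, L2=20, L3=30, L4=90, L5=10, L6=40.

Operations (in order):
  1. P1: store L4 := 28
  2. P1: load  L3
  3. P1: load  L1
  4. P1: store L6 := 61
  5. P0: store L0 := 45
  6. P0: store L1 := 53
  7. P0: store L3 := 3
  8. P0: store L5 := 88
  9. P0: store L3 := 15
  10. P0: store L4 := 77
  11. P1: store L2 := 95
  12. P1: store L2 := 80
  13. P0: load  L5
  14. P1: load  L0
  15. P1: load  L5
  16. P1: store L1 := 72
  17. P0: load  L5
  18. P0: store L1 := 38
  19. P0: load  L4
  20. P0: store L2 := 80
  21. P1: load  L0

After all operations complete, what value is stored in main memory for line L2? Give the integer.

1. P1: store L4 := 28  bus=[BusRdX]  L4: P0=I P1=M  mem[L4]=90
2. P1: load  L3  bus=[BusRd]  L3: P0=I P1=E  mem[L3]=30
3. P1: load  L1  bus=[BusRd]  L1: P0=I P1=E  mem[L1]=70
4. P1: store L6 := 61  bus=[BusRdX]  L6: P0=I P1=M  mem[L6]=40
5. P0: store L0 := 45  bus=[BusRdX]  L0: P0=M P1=I  mem[L0]=10
6. P0: store L1 := 53  bus=[BusRdX]  L1: P0=M P1=I  mem[L1]=70
7. P0: store L3 := 3  bus=[BusRdX]  L3: P0=M P1=I  mem[L3]=30
8. P0: store L5 := 88  bus=[BusRdX]  L5: P0=M P1=I  mem[L5]=10
9. P0: store L3 := 15  bus=[-]  L3: P0=M P1=I  mem[L3]=30
10. P0: store L4 := 77  bus=[BusRdX,Flush]  L4: P0=M P1=I  mem[L4]=28
11. P1: store L2 := 95  bus=[BusRdX]  L2: P0=I P1=M  mem[L2]=20
12. P1: store L2 := 80  bus=[-]  L2: P0=I P1=M  mem[L2]=20
13. P0: load  L5  bus=[-]  L5: P0=M P1=I  mem[L5]=10
14. P1: load  L0  bus=[BusRd,Flush]  L0: P0=S P1=S  mem[L0]=45
15. P1: load  L5  bus=[BusRd,Flush]  L5: P0=S P1=S  mem[L5]=88
16. P1: store L1 := 72  bus=[BusRdX,Flush]  L1: P0=I P1=M  mem[L1]=53
17. P0: load  L5  bus=[-]  L5: P0=S P1=S  mem[L5]=88
18. P0: store L1 := 38  bus=[BusRdX,Flush]  L1: P0=M P1=I  mem[L1]=72
19. P0: load  L4  bus=[-]  L4: P0=M P1=I  mem[L4]=28
20. P0: store L2 := 80  bus=[BusRdX,Flush]  L2: P0=M P1=I  mem[L2]=80
21. P1: load  L0  bus=[-]  L0: P0=S P1=S  mem[L0]=45

memory[L2] = 80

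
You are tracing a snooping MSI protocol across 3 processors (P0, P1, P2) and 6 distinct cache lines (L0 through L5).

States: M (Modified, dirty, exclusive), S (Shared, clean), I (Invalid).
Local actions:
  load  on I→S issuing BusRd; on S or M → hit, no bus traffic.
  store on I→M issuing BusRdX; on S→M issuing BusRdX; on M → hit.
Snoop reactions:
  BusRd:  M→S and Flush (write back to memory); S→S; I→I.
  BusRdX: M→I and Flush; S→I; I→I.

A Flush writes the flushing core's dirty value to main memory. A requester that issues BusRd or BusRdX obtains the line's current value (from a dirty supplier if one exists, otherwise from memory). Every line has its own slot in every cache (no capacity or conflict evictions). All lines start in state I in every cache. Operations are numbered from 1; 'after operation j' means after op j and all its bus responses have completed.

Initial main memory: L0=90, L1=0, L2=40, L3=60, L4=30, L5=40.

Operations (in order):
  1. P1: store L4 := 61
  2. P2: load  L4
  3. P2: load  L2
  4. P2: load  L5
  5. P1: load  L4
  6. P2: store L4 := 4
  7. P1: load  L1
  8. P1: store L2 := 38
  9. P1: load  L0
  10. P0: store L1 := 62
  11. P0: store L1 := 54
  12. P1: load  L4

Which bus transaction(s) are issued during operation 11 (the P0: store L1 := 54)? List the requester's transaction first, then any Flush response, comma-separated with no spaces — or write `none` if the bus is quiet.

bus = none

[1] P1: store L4 := 61 | P0:I, P1:M(61), P2:I | bus: BusRdX
[2] P2: load  L4 | P0:I, P1:S(61), P2:S(61) | bus: BusRd,Flush
[3] P2: load  L2 | P0:I, P1:I, P2:S(40) | bus: BusRd
[4] P2: load  L5 | P0:I, P1:I, P2:S(40) | bus: BusRd
[5] P1: load  L4 | P0:I, P1:S(61), P2:S(61) | bus: none
[6] P2: store L4 := 4 | P0:I, P1:I, P2:M(4) | bus: BusRdX
[7] P1: load  L1 | P0:I, P1:S(0), P2:I | bus: BusRd
[8] P1: store L2 := 38 | P0:I, P1:M(38), P2:I | bus: BusRdX
[9] P1: load  L0 | P0:I, P1:S(90), P2:I | bus: BusRd
[10] P0: store L1 := 62 | P0:M(62), P1:I, P2:I | bus: BusRdX
[11] P0: store L1 := 54 | P0:M(54), P1:I, P2:I | bus: none
[12] P1: load  L4 | P0:I, P1:S(4), P2:S(4) | bus: BusRd,Flush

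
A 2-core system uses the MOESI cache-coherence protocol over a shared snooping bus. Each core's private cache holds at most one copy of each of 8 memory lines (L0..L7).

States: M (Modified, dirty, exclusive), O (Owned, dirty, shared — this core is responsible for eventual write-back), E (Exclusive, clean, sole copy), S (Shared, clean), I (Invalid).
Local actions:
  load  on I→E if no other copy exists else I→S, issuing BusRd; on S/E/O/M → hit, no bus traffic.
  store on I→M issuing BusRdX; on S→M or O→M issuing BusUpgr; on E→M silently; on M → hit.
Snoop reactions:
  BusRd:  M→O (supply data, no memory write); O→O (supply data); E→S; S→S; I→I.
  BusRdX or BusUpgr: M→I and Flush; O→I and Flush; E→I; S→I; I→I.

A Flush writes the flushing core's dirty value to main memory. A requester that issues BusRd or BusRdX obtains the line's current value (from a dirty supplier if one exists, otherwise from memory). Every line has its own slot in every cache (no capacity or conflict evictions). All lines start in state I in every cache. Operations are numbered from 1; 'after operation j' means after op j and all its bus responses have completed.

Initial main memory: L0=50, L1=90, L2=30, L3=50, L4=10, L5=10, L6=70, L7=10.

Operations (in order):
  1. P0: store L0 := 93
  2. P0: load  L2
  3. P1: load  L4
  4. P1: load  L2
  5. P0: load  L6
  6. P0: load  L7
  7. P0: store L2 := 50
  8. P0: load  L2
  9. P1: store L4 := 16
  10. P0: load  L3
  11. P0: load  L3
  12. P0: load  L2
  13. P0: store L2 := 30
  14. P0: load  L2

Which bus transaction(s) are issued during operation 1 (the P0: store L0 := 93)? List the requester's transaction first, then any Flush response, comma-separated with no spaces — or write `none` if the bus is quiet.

step 1: P0: store L0 := 93  ⟶  MI  (L0)  txn=BusRdX  M[L0]=50
step 2: P0: load  L2  ⟶  EI  (L2)  txn=BusRd  M[L2]=30
step 3: P1: load  L4  ⟶  IE  (L4)  txn=BusRd  M[L4]=10
step 4: P1: load  L2  ⟶  SS  (L2)  txn=BusRd  M[L2]=30
step 5: P0: load  L6  ⟶  EI  (L6)  txn=BusRd  M[L6]=70
step 6: P0: load  L7  ⟶  EI  (L7)  txn=BusRd  M[L7]=10
step 7: P0: store L2 := 50  ⟶  MI  (L2)  txn=BusUpgr  M[L2]=30
step 8: P0: load  L2  ⟶  MI  (L2)  txn=∅  M[L2]=30
step 9: P1: store L4 := 16  ⟶  IM  (L4)  txn=∅  M[L4]=10
step 10: P0: load  L3  ⟶  EI  (L3)  txn=BusRd  M[L3]=50
step 11: P0: load  L3  ⟶  EI  (L3)  txn=∅  M[L3]=50
step 12: P0: load  L2  ⟶  MI  (L2)  txn=∅  M[L2]=30
step 13: P0: store L2 := 30  ⟶  MI  (L2)  txn=∅  M[L2]=30
step 14: P0: load  L2  ⟶  MI  (L2)  txn=∅  M[L2]=30

bus = BusRdX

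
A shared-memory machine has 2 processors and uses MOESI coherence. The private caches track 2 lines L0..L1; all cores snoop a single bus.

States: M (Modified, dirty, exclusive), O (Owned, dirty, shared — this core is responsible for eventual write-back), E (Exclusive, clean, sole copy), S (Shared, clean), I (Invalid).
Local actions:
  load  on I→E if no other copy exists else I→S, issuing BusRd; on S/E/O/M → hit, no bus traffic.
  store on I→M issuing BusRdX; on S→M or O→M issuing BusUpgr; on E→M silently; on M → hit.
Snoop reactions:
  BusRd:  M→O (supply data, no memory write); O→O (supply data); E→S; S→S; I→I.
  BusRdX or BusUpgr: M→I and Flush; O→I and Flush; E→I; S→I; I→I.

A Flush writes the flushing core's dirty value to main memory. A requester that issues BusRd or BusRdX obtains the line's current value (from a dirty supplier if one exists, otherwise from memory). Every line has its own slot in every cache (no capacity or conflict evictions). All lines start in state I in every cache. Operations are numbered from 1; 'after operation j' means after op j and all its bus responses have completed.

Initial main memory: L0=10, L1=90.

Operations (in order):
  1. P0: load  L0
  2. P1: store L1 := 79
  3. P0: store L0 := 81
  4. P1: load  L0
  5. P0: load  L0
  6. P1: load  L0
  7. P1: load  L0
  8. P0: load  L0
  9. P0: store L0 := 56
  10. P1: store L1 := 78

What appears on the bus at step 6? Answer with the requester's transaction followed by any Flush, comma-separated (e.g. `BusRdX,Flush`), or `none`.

1. P0: load  L0  bus=[BusRd]  L0: P0=E P1=I  mem[L0]=10
2. P1: store L1 := 79  bus=[BusRdX]  L1: P0=I P1=M  mem[L1]=90
3. P0: store L0 := 81  bus=[-]  L0: P0=M P1=I  mem[L0]=10
4. P1: load  L0  bus=[BusRd]  L0: P0=O P1=S  mem[L0]=10
5. P0: load  L0  bus=[-]  L0: P0=O P1=S  mem[L0]=10
6. P1: load  L0  bus=[-]  L0: P0=O P1=S  mem[L0]=10
7. P1: load  L0  bus=[-]  L0: P0=O P1=S  mem[L0]=10
8. P0: load  L0  bus=[-]  L0: P0=O P1=S  mem[L0]=10
9. P0: store L0 := 56  bus=[BusUpgr]  L0: P0=M P1=I  mem[L0]=10
10. P1: store L1 := 78  bus=[-]  L1: P0=I P1=M  mem[L1]=90

bus = none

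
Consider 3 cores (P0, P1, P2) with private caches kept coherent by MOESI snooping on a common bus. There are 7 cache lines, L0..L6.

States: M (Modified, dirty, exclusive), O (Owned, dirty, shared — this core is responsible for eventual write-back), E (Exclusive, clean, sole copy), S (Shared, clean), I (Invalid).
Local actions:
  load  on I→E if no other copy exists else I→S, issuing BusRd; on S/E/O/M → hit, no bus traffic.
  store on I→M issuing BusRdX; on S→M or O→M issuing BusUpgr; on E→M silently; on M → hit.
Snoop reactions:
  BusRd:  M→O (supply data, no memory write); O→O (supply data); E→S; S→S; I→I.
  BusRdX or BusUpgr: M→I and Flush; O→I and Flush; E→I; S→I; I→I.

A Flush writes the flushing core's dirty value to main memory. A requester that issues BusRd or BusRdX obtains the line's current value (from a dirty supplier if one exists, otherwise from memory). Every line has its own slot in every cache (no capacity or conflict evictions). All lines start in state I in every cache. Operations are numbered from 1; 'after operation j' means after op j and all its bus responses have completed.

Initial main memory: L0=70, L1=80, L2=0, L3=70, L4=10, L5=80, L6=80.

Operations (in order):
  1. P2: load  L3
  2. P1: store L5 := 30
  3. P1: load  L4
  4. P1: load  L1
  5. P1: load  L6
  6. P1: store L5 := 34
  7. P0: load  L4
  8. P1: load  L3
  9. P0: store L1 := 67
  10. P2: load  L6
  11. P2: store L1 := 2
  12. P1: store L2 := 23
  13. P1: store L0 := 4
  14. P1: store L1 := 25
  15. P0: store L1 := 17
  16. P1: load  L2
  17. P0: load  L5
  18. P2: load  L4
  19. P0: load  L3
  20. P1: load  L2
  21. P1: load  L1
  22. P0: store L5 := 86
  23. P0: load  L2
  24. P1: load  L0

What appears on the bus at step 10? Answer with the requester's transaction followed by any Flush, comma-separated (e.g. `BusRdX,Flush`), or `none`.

bus = BusRd

  op1 P2: load  L3 → I/I/E on L3; bus BusRd; mem=70
  op2 P1: store L5 := 30 → I/M/I on L5; bus BusRdX; mem=80
  op3 P1: load  L4 → I/E/I on L4; bus BusRd; mem=10
  op4 P1: load  L1 → I/E/I on L1; bus BusRd; mem=80
  op5 P1: load  L6 → I/E/I on L6; bus BusRd; mem=80
  op6 P1: store L5 := 34 → I/M/I on L5; bus (none); mem=80
  op7 P0: load  L4 → S/S/I on L4; bus BusRd; mem=10
  op8 P1: load  L3 → I/S/S on L3; bus BusRd; mem=70
  op9 P0: store L1 := 67 → M/I/I on L1; bus BusRdX; mem=80
  op10 P2: load  L6 → I/S/S on L6; bus BusRd; mem=80
  op11 P2: store L1 := 2 → I/I/M on L1; bus BusRdX Flush; mem=67
  op12 P1: store L2 := 23 → I/M/I on L2; bus BusRdX; mem=0
  op13 P1: store L0 := 4 → I/M/I on L0; bus BusRdX; mem=70
  op14 P1: store L1 := 25 → I/M/I on L1; bus BusRdX Flush; mem=2
  op15 P0: store L1 := 17 → M/I/I on L1; bus BusRdX Flush; mem=25
  op16 P1: load  L2 → I/M/I on L2; bus (none); mem=0
  op17 P0: load  L5 → S/O/I on L5; bus BusRd; mem=80
  op18 P2: load  L4 → S/S/S on L4; bus BusRd; mem=10
  op19 P0: load  L3 → S/S/S on L3; bus BusRd; mem=70
  op20 P1: load  L2 → I/M/I on L2; bus (none); mem=0
  op21 P1: load  L1 → O/S/I on L1; bus BusRd; mem=25
  op22 P0: store L5 := 86 → M/I/I on L5; bus BusUpgr Flush; mem=34
  op23 P0: load  L2 → S/O/I on L2; bus BusRd; mem=0
  op24 P1: load  L0 → I/M/I on L0; bus (none); mem=70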